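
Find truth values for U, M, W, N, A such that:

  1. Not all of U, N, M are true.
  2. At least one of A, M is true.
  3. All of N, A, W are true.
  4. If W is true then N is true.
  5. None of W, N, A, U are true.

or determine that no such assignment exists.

UNSATISFIABLE

Case W = True:
  Constraint (5) is violated (W=T) — contradiction.
Case W = False:
  Constraint (3) is violated (W=F) — contradiction.
Both cases fail — unsatisfiable.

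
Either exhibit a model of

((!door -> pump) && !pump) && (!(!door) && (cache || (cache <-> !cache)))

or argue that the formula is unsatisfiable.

door = True; cache = True; pump = False

  (!door -> pump) && !pump = True
    !door -> pump = True
      !door = False
    !pump = True
  !(!door) && (cache || (cache <-> !cache)) = True
    !(!door) = True
      !door = False
    cache || (cache <-> !cache) = True
      cache <-> !cache = False
        !cache = False
Both conjuncts True, so the formula holds.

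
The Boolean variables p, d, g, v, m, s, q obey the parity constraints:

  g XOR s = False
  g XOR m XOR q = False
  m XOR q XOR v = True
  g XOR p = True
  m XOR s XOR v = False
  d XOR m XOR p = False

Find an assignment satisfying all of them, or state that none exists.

p: True, d: False, g: False, v: True, m: True, s: False, q: True

g XOR s = F XOR F = False ✓
g XOR m XOR q = F XOR T XOR T = False ✓
m XOR q XOR v = T XOR T XOR T = True ✓
g XOR p = F XOR T = True ✓
m XOR s XOR v = T XOR F XOR T = False ✓
d XOR m XOR p = F XOR T XOR T = False ✓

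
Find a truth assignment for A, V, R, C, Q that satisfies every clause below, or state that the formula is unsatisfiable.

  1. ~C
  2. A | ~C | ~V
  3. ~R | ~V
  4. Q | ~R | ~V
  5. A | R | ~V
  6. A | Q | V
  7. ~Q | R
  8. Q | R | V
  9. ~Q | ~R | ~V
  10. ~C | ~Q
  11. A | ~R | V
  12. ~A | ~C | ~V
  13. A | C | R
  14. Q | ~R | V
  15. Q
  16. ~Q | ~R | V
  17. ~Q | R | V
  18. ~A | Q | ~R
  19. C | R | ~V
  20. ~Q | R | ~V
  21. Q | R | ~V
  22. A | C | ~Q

Case C = True:
  Clause (~C) is falsified — contradiction.
Case C = False:
  (Q) forces Q = True.
  (~Q | R) forces R = True.
  (~R | ~V) forces V = False.
  Clause (~Q | ~R | V) is falsified — contradiction.
Both cases fail, so the formula is unsatisfiable.

UNSATISFIABLE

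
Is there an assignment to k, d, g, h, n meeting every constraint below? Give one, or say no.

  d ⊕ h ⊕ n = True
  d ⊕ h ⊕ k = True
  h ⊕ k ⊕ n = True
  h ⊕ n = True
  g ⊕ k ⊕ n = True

k=F, d=F, g=T, h=T, n=F

d ⊕ h ⊕ n = F ⊕ T ⊕ F = True ✓
d ⊕ h ⊕ k = F ⊕ T ⊕ F = True ✓
h ⊕ k ⊕ n = T ⊕ F ⊕ F = True ✓
h ⊕ n = T ⊕ F = True ✓
g ⊕ k ⊕ n = T ⊕ F ⊕ F = True ✓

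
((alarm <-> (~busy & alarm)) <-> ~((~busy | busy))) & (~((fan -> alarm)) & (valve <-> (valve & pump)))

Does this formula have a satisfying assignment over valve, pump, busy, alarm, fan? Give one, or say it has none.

No satisfying assignment exists.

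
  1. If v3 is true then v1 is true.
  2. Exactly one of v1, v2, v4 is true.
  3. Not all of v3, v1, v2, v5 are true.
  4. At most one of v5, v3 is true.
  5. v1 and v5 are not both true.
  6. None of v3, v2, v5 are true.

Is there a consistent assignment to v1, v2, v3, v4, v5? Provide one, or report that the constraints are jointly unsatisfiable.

v1: False, v2: False, v3: False, v4: True, v5: False

  (1) v3=F ⇒ v1: vacuous ✓
  (2) {v1, v2, v4}: 1 true — exactly one ✓
  (3) {v3, v1, v2, v5}: 0/4 true — not all ✓
  (4) {v5, v3}: 0 true — at most one ✓
  (5) v1=F, v5=F — not both ✓
  (6) {v3, v2, v5}: 0 true — none ✓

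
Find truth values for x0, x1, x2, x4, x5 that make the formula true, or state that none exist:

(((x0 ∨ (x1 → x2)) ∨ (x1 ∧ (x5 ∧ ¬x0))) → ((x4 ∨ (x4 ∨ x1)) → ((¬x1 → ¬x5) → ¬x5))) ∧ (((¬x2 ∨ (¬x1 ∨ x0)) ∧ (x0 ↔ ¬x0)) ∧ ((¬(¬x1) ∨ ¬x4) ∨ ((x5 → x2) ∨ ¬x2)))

No satisfying assignment exists.

The conjunct x0 ↔ ¬x0 is unsatisfiable on its own:
  x0=F: evaluates to False.
  x0=T: evaluates to False.
So the whole conjunction is unsatisfiable.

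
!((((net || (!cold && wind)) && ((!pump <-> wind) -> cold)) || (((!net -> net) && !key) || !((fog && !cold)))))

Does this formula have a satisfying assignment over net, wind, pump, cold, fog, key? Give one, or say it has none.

net = False, wind = False, pump = False, cold = False, fog = True, key = True

  !((((net || (!cold && wind)) && ((!pump <-> wind) -> cold)) || (((!net -> net) && !key) || !((fog && !cold))))) = True
    ((net || (!cold && wind)) && ((!pump <-> wind) -> cold)) || (((!net -> net) && !key) || !((fog && !cold))) = False
      (net || (!cold && wind)) && ((!pump <-> wind) -> cold) = False
        net || (!cold && wind) = False
          !cold && wind = False
            !cold = True
        (!pump <-> wind) -> cold = True
          !pump <-> wind = False
            !pump = True
      ((!net -> net) && !key) || !((fog && !cold)) = False
        (!net -> net) && !key = False
          !net -> net = False
            !net = True
          !key = False
        !((fog && !cold)) = False
          fog && !cold = True
            !cold = True
The formula evaluates to True.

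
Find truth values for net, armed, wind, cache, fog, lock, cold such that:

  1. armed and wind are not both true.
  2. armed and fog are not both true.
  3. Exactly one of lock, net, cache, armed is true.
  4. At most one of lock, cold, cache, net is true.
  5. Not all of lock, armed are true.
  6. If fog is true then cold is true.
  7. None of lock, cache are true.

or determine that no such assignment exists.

net: False, armed: True, wind: False, cache: False, fog: False, lock: False, cold: True

  (1) armed=T, wind=F — not both ✓
  (2) armed=T, fog=F — not both ✓
  (3) {lock, net, cache, armed}: 1 true — exactly one ✓
  (4) {lock, cold, cache, net}: 1 true — at most one ✓
  (5) {lock, armed}: 1/2 true — not all ✓
  (6) fog=F ⇒ cold: vacuous ✓
  (7) {lock, cache}: 0 true — none ✓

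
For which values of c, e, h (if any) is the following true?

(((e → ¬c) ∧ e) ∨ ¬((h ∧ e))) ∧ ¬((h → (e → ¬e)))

c: False, e: True, h: True

  ((e → ¬c) ∧ e) ∨ ¬((h ∧ e)) = True
    (e → ¬c) ∧ e = True
      e → ¬c = True
        ¬c = True
    ¬((h ∧ e)) = False
      h ∧ e = True
  ¬((h → (e → ¬e))) = True
    h → (e → ¬e) = False
      e → ¬e = False
        ¬e = False
Both conjuncts True, so the formula holds.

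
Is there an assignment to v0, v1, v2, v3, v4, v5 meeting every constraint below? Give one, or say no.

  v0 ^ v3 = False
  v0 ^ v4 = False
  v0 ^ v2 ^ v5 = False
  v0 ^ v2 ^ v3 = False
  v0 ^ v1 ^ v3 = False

v0=T, v1=F, v2=F, v3=T, v4=T, v5=T

v0 ^ v3 = T ^ T = False ✓
v0 ^ v4 = T ^ T = False ✓
v0 ^ v2 ^ v5 = T ^ F ^ T = False ✓
v0 ^ v2 ^ v3 = T ^ F ^ T = False ✓
v0 ^ v1 ^ v3 = T ^ F ^ T = False ✓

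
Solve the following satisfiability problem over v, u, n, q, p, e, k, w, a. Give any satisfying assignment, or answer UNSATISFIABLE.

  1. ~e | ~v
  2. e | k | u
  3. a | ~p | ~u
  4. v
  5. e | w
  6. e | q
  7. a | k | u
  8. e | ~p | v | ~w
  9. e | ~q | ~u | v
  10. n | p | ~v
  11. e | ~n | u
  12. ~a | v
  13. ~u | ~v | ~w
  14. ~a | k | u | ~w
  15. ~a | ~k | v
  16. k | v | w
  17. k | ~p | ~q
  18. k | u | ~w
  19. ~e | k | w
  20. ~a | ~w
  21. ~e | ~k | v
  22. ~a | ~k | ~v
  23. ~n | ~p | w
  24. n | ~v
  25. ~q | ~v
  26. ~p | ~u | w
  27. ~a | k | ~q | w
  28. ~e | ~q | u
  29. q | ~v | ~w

Unsatisfiable

Case v = True:
  (~e | ~v) forces e = False.
  (e | w) forces w = True.
  (e | q) forces q = True.
  Clause (~q | ~v) is falsified — contradiction.
Case v = False:
  Clause (v) is falsified — contradiction.
Both cases fail, so the formula is unsatisfiable.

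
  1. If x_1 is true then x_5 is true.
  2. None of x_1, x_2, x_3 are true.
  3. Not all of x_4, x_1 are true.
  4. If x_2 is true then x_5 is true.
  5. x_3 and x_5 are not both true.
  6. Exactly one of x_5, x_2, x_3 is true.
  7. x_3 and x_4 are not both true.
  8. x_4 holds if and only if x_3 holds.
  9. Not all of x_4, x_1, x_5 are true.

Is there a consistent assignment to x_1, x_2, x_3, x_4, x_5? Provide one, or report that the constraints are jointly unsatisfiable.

x_1=F, x_2=F, x_3=F, x_4=F, x_5=T

  (1) x_1=F ⇒ x_5: vacuous ✓
  (2) {x_1, x_2, x_3}: 0 true — none ✓
  (3) {x_4, x_1}: 0/2 true — not all ✓
  (4) x_2=F ⇒ x_5: vacuous ✓
  (5) x_3=F, x_5=T — not both ✓
  (6) {x_5, x_2, x_3}: 1 true — exactly one ✓
  (7) x_3=F, x_4=F — not both ✓
  (8) x_4=F, x_3=F — same ✓
  (9) {x_4, x_1, x_5}: 1/3 true — not all ✓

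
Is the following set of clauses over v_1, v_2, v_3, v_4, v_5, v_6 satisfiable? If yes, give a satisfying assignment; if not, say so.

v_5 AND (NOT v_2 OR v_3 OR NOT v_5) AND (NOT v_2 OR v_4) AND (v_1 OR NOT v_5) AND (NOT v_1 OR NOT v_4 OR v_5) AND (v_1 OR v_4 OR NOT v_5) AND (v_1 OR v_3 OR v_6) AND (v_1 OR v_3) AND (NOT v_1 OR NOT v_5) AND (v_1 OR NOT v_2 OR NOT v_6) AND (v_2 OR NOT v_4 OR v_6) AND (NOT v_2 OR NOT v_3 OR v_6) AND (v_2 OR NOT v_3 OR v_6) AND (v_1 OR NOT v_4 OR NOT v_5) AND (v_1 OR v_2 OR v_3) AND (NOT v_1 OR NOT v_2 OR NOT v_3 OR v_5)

Unsatisfiable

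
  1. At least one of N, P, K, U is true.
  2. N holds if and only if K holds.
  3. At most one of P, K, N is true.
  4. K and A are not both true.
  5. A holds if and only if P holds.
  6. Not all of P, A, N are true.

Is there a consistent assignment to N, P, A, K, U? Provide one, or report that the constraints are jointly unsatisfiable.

N = False, P = True, A = True, K = False, U = True

  (1) {N, P, K, U}: 2 true — at least one ✓
  (2) N=F, K=F — same ✓
  (3) {P, K, N}: 1 true — at most one ✓
  (4) K=F, A=T — not both ✓
  (5) A=T, P=T — same ✓
  (6) {P, A, N}: 2/3 true — not all ✓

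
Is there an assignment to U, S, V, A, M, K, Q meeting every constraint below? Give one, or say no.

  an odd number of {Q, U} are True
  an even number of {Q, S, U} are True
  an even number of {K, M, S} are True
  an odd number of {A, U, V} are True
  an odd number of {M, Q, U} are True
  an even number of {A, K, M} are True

U = True; S = True; V = True; A = True; M = False; K = True; Q = False

{Q, U}: 1 true → odd ✓
{Q, S, U}: 2 true → even ✓
{K, M, S}: 2 true → even ✓
{A, U, V}: 3 true → odd ✓
{M, Q, U}: 1 true → odd ✓
{A, K, M}: 2 true → even ✓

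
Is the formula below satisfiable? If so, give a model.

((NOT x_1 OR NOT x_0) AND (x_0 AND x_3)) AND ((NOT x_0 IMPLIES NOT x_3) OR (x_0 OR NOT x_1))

x_0=T, x_1=F, x_3=T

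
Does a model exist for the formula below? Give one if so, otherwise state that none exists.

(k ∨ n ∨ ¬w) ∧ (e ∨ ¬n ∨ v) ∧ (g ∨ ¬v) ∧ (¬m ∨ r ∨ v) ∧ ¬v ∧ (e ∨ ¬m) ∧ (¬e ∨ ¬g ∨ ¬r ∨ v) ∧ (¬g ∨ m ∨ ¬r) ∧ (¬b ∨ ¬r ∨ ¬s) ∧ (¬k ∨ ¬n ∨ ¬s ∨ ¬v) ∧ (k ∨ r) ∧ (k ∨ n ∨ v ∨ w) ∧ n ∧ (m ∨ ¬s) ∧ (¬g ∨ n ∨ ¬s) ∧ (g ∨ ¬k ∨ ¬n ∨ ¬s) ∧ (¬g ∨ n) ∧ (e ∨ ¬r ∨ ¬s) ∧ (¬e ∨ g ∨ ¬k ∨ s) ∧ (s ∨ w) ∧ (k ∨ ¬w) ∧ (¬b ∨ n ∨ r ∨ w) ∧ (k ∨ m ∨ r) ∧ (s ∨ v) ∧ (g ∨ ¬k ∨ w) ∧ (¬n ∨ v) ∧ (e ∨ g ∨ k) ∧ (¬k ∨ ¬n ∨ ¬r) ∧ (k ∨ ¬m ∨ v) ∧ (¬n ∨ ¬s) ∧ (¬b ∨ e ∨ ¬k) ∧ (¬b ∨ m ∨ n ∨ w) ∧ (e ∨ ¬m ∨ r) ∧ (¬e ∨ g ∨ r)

Case v = True:
  Clause (¬v) is falsified — contradiction.
Case v = False:
  (n) forces n = True.
  Clause (¬n ∨ v) is falsified — contradiction.
Both cases fail, so the formula is unsatisfiable.

Unsatisfiable — no assignment works.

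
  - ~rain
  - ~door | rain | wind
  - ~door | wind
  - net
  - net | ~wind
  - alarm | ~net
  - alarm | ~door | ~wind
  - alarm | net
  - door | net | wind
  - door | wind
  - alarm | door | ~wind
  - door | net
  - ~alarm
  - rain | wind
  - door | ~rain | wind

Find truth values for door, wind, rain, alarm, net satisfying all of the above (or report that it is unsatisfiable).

Unsatisfiable

Case rain = True:
  Clause (~rain) is falsified — contradiction.
Case rain = False:
  (net) forces net = True.
  (alarm | ~net) forces alarm = True.
  Clause (~alarm) is falsified — contradiction.
Both cases fail, so the formula is unsatisfiable.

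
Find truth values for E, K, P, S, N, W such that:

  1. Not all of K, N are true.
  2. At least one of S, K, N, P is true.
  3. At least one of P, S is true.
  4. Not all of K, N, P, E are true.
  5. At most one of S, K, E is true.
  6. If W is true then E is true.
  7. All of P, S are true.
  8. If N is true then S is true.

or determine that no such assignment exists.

E=F, K=F, P=T, S=T, N=T, W=F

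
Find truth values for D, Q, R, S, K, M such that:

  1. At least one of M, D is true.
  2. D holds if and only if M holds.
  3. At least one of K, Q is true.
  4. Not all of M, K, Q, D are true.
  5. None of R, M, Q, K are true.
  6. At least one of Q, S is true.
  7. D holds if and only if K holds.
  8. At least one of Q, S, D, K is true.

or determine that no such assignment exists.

Unsatisfiable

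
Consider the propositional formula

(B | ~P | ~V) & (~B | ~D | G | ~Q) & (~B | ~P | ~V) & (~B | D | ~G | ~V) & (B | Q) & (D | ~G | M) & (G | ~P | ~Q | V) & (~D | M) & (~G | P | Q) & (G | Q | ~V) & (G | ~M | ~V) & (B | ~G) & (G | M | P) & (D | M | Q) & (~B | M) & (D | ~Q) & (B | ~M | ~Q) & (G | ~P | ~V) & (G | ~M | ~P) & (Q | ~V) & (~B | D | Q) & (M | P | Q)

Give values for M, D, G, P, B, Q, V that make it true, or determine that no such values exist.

Try M = False:
  (~D | M) forces D = False.
  (D | ~G | M) forces G = False.
  (G | M | P) forces P = True.
  (D | M | Q) forces Q = True.
  clause (D | ~Q) is falsified — backtrack.
So M = True.
Set D = True.
Set G = True.
  then (B | ~G) forces B = True.
Set P = True.
  then (~B | ~P | ~V) forces V = False.
Set Q = True.
All clauses satisfied.

M=T, D=T, G=T, P=T, B=T, Q=T, V=F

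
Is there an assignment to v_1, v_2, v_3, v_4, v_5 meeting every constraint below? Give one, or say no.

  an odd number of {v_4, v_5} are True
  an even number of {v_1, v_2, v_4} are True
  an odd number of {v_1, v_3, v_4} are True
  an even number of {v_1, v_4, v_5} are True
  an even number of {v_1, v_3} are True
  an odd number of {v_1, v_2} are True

v_1: True, v_2: False, v_3: True, v_4: True, v_5: False

{v_4, v_5}: 1 true → odd ✓
{v_1, v_2, v_4}: 2 true → even ✓
{v_1, v_3, v_4}: 3 true → odd ✓
{v_1, v_4, v_5}: 2 true → even ✓
{v_1, v_3}: 2 true → even ✓
{v_1, v_2}: 1 true → odd ✓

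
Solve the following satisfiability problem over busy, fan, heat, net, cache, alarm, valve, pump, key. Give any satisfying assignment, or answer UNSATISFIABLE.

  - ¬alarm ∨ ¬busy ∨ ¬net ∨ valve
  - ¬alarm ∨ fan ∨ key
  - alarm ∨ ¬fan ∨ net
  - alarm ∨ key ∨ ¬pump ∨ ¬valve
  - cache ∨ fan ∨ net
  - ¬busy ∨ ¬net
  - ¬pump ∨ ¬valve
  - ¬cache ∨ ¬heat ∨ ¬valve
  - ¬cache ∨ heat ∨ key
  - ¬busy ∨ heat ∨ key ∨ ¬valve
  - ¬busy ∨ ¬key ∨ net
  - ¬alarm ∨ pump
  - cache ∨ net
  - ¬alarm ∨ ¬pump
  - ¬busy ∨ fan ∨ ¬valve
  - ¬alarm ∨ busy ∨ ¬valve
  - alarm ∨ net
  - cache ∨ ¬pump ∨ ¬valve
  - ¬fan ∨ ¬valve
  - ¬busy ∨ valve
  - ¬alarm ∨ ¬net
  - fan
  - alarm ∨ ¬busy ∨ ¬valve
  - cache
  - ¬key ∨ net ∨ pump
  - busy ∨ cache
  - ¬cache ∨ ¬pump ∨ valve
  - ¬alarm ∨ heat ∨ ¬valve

Unit clause (fan) forces fan = True.
Unit clause (cache) forces cache = True.
In (¬fan ∨ ¬valve) only ¬valve is left, so valve = False.
In (¬busy ∨ valve) only ¬busy is left, so busy = False.
In (¬cache ∨ ¬pump ∨ valve) only ¬pump is left, so pump = False.
In (¬alarm ∨ pump) only ¬alarm is left, so alarm = False.
In (alarm ∨ net) only net is left, so net = True.
Set heat = True.
Set key = False.
All clauses satisfied.

busy=F; fan=T; heat=T; net=T; cache=T; alarm=F; valve=F; pump=F; key=F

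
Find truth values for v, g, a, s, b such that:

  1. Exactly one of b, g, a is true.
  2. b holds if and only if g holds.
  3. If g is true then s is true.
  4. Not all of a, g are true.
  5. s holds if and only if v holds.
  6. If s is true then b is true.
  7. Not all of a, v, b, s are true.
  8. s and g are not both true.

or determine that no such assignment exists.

v = False; g = False; a = True; s = False; b = False

  (1) {b, g, a}: 1 true — exactly one ✓
  (2) b=F, g=F — same ✓
  (3) g=F ⇒ s: vacuous ✓
  (4) {a, g}: 1/2 true — not all ✓
  (5) s=F, v=F — same ✓
  (6) s=F ⇒ b: vacuous ✓
  (7) {a, v, b, s}: 1/4 true — not all ✓
  (8) s=F, g=F — not both ✓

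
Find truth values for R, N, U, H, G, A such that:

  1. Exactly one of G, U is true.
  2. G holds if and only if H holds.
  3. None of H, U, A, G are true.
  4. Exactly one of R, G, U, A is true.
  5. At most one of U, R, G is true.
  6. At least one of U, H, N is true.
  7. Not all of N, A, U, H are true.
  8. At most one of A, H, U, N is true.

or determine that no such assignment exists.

No satisfying assignment exists.

Case U = True:
  Constraint (3) is violated (U=T) — contradiction.
Case U = False:
  (1) with U=F forces G = True.
  Constraint (3) is violated (G=T) — contradiction.
Both cases fail — unsatisfiable.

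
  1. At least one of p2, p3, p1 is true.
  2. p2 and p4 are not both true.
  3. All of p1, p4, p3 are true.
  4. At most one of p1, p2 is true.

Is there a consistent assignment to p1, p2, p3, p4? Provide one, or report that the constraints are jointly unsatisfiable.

p1=T, p2=F, p3=T, p4=T

  (1) {p2, p3, p1}: 2 true — at least one ✓
  (2) p2=F, p4=T — not both ✓
  (3) {p1, p4, p3}: all 3 true ✓
  (4) {p1, p2}: 1 true — at most one ✓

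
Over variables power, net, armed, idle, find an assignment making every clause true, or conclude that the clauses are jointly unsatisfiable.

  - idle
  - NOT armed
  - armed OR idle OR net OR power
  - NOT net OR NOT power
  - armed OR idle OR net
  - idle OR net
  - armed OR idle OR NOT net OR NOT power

Unit clause (idle) forces idle = True.
Unit clause (NOT armed) forces armed = False.
Set power = True.
  then (NOT net OR NOT power) forces net = False.
Check each clause:
  (idle): idle holds.
  (NOT armed): NOT armed holds.
  (armed OR idle OR net OR power): idle holds.
  (NOT net OR NOT power): NOT net holds.
  (armed OR idle OR net): idle holds.
  (idle OR net): idle holds.
  (armed OR idle OR NOT net OR NOT power): idle holds.
All clauses satisfied.

power = True, net = False, armed = False, idle = True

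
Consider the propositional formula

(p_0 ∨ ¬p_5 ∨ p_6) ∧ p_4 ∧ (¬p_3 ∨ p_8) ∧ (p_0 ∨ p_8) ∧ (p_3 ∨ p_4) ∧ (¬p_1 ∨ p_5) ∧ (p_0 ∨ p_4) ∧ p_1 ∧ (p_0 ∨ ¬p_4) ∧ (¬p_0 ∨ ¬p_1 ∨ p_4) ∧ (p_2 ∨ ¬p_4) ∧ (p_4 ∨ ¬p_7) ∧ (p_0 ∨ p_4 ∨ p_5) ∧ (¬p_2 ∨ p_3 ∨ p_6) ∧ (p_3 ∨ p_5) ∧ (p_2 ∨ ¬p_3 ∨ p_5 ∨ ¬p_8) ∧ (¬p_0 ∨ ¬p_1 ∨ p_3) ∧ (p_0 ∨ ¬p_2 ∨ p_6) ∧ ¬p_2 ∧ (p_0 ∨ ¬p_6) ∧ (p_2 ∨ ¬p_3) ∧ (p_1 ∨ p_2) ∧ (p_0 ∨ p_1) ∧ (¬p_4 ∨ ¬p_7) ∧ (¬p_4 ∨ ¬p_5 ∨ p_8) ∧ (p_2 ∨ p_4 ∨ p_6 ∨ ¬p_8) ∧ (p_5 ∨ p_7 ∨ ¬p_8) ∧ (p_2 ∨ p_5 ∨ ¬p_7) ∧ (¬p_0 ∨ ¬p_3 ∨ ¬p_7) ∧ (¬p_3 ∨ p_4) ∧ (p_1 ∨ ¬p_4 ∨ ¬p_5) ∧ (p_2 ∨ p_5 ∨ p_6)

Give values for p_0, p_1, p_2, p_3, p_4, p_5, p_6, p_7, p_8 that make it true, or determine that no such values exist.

Case p_2 = True:
  Clause (¬p_2) is falsified — contradiction.
Case p_2 = False:
  (p_4) forces p_4 = True.
  Clause (p_2 ∨ ¬p_4) is falsified — contradiction.
Both cases fail, so the formula is unsatisfiable.

Unsatisfiable — no assignment works.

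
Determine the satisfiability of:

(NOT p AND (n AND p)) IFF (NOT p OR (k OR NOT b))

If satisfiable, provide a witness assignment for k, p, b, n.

k: False, p: True, b: True, n: False

  (NOT p AND (n AND p)) IFF (NOT p OR (k OR NOT b)) = True
    NOT p AND (n AND p) = False
      NOT p = False
      n AND p = False
    NOT p OR (k OR NOT b) = False
      NOT p = False
      k OR NOT b = False
        NOT b = False
The formula evaluates to True.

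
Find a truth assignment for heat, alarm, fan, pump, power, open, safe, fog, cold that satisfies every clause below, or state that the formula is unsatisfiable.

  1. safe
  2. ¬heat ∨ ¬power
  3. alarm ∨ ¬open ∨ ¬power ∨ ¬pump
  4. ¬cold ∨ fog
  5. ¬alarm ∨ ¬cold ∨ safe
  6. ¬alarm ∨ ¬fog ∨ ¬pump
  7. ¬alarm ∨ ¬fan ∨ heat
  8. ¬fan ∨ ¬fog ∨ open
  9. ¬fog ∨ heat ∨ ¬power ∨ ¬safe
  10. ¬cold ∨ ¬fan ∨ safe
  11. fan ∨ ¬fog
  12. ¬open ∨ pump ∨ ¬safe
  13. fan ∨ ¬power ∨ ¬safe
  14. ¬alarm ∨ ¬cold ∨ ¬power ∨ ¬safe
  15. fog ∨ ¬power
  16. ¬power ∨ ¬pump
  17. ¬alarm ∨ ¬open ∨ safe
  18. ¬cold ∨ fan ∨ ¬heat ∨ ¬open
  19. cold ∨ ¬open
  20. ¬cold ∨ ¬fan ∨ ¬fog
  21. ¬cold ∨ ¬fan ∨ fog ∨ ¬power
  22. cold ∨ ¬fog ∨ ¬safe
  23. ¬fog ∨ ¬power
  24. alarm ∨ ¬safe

Unit clause (safe) forces safe = True.
In (alarm ∨ ¬safe) only alarm is left, so alarm = True.
Set heat = False.
  then (¬alarm ∨ ¬fan ∨ heat) forces fan = False.
  then (fan ∨ ¬fog) forces fog = False.
  then (fan ∨ ¬power ∨ ¬safe) forces power = False.
  then (¬cold ∨ fog) forces cold = False.
  then (cold ∨ ¬open) forces open = False.
Set pump = True.
All clauses satisfied.

heat = False; alarm = True; fan = False; pump = True; power = False; open = False; safe = True; fog = False; cold = False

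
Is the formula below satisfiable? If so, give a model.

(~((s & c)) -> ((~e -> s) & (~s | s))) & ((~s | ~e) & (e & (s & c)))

Unsatisfiable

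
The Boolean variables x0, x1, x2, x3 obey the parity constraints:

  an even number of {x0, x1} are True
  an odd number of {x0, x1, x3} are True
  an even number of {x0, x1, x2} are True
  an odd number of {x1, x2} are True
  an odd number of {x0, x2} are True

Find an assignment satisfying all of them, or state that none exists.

x0 = True; x1 = True; x2 = False; x3 = True

{x0, x1}: 2 true → even ✓
{x0, x1, x3}: 3 true → odd ✓
{x0, x1, x2}: 2 true → even ✓
{x1, x2}: 1 true → odd ✓
{x0, x2}: 1 true → odd ✓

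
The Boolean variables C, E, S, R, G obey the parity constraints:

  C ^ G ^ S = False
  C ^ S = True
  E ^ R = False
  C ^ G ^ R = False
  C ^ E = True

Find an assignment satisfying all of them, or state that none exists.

C = True, E = False, S = False, R = False, G = True

C ^ G ^ S = T ^ T ^ F = False ✓
C ^ S = T ^ F = True ✓
E ^ R = F ^ F = False ✓
C ^ G ^ R = T ^ T ^ F = False ✓
C ^ E = T ^ F = True ✓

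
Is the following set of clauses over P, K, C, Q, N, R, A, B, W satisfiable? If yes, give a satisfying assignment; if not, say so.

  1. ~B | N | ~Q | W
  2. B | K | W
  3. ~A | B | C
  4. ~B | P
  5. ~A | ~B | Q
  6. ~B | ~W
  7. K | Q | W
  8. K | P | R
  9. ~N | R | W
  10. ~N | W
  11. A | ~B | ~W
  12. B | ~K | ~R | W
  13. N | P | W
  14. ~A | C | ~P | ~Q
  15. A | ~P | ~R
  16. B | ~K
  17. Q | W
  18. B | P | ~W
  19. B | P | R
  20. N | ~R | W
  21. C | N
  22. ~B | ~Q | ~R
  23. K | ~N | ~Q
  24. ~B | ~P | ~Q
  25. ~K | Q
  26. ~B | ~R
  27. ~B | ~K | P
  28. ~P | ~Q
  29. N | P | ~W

P = True, K = False, C = True, Q = False, N = True, R = True, A = True, B = False, W = True

Try P = False:
  (~B | P) forces B = False.
  (B | ~K) forces K = False.
  (B | K | W) forces W = True.
  clause (B | P | ~W) is falsified — backtrack.
So P = True.
  then (~P | ~Q) forces Q = False.
  then (Q | W) forces W = True.
  then (~K | Q) forces K = False.
  then (~B | ~W) forces B = False.
Set C = True.
Set N = True.
Set R = True.
  then (A | ~P | ~R) forces A = True.
All clauses satisfied.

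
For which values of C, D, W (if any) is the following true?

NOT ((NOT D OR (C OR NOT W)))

C=F, D=T, W=T

  NOT ((NOT D OR (C OR NOT W))) = True
    NOT D OR (C OR NOT W) = False
      NOT D = False
      C OR NOT W = False
        NOT W = False
The formula evaluates to True.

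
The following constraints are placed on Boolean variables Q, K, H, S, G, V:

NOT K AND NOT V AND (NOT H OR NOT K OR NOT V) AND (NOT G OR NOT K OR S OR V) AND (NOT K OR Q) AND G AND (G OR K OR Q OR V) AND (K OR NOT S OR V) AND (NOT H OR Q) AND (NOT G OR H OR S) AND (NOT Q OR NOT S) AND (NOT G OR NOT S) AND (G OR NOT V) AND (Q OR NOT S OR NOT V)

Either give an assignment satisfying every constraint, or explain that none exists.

Q: True, K: False, H: True, S: False, G: True, V: False

Unit clause (NOT K) forces K = False.
Unit clause (NOT V) forces V = False.
Unit clause (G) forces G = True.
In (K OR NOT S OR V) only NOT S is left, so S = False.
In (NOT G OR H OR S) only H is left, so H = True.
In (NOT H OR Q) only Q is left, so Q = True.
All clauses satisfied.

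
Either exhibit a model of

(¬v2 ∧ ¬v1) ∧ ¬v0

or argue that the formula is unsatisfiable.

v0 = False, v1 = False, v2 = False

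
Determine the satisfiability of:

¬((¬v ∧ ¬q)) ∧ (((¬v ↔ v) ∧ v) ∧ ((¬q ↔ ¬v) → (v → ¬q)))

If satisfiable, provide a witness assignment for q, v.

The conjunct ¬v ↔ v is unsatisfiable on its own:
  v=F: evaluates to False.
  v=T: evaluates to False.
So the whole conjunction is unsatisfiable.

The formula is unsatisfiable.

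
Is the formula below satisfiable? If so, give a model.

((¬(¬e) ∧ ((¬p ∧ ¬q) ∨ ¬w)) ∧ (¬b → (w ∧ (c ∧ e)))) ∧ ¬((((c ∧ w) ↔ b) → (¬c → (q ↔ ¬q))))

No satisfying assignment exists.

Case c = True: the conjunct ¬((((c ∧ w) ↔ b) → (¬c → (q ↔ ¬q)))) becomes ¬(((w ↔ b) → True)) = False.
Case c = False: the formula simplifies to ((¬(¬e) ∧ ((¬p ∧ ¬q) ∨ ¬w)) ∧ b) ∧ ¬((¬b → (q ↔ ¬q))).
  b = True: the conjunct ¬((¬b → (q ↔ ¬q))) becomes ¬((False → (q ↔ ¬q))) = False.
  b = False: the conjunct b is False.
Both cases fail — unsatisfiable.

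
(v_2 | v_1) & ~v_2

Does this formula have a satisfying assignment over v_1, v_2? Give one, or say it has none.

v_1: True, v_2: False

  v_2 | v_1 = True
  ~v_2 = True
Both conjuncts True, so the formula holds.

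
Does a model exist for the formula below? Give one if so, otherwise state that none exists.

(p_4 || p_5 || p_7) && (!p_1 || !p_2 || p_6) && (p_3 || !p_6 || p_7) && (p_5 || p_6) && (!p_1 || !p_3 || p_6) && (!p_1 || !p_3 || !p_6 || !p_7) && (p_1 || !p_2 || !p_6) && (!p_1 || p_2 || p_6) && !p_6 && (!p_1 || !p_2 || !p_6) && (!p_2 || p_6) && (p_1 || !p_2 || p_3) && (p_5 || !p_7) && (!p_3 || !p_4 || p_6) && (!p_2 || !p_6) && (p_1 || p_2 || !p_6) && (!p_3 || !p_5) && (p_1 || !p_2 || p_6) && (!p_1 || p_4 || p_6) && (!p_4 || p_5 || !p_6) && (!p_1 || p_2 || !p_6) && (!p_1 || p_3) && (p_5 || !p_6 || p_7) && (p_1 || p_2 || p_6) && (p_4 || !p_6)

Case p_6 = True:
  Clause (!p_6) is falsified — contradiction.
Case p_6 = False:
  (p_5 || p_6) forces p_5 = True.
  (!p_2 || p_6) forces p_2 = False.
  (!p_1 || p_2 || p_6) forces p_1 = False.
  Clause (p_1 || p_2 || p_6) is falsified — contradiction.
Both cases fail, so the formula is unsatisfiable.

UNSATISFIABLE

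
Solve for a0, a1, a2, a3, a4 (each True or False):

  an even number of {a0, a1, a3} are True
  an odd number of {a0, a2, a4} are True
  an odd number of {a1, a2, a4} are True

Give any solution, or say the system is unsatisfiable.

a0 = True; a1 = True; a2 = False; a3 = False; a4 = False

{a0, a1, a3}: 2 true → even ✓
{a0, a2, a4}: 1 true → odd ✓
{a1, a2, a4}: 1 true → odd ✓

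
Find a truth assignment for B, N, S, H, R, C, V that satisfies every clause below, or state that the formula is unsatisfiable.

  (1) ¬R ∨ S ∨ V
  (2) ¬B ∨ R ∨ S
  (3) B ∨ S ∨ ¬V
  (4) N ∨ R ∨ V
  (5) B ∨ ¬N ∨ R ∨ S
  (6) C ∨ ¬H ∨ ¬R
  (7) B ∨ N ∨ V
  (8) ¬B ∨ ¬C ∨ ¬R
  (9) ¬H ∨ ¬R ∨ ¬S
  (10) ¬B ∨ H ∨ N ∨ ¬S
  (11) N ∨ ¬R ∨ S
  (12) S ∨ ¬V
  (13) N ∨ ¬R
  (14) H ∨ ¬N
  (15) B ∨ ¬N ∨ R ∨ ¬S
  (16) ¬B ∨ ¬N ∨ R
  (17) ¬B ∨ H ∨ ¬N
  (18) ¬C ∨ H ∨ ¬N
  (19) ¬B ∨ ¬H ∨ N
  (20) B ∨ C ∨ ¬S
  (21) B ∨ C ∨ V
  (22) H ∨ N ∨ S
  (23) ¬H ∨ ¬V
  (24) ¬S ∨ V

B=F, N=F, S=T, H=F, R=F, C=T, V=T

Set B = False.
Set N = False.
  then (B ∨ N ∨ V) forces V = True.
  then (S ∨ ¬V) forces S = True.
  then (N ∨ ¬R) forces R = False.
  then (B ∨ C ∨ ¬S) forces C = True.
  then (¬H ∨ ¬V) forces H = False.
All clauses satisfied.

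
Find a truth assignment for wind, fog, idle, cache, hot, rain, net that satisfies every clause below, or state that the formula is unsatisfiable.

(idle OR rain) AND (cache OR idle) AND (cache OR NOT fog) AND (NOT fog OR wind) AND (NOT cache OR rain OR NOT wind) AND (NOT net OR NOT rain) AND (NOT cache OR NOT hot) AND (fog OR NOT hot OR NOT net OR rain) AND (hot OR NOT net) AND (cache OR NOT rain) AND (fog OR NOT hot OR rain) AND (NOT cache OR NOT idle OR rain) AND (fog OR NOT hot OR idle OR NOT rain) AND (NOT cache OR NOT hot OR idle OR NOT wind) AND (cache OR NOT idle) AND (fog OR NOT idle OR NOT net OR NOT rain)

wind: False, fog: False, idle: False, cache: True, hot: False, rain: True, net: False

Set wind = False.
  then (NOT fog OR wind) forces fog = False.
Set idle = False.
  then (idle OR rain) forces rain = True.
  then (cache OR idle) forces cache = True.
  then (NOT net OR NOT rain) forces net = False.
  then (NOT cache OR NOT hot) forces hot = False.
All clauses satisfied.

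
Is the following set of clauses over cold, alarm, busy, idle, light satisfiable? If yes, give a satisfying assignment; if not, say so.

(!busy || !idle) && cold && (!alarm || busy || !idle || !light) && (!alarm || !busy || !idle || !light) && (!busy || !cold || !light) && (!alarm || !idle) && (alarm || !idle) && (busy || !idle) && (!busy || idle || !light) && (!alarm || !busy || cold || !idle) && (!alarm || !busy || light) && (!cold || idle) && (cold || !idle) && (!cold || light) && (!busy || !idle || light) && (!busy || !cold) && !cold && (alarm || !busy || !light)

Case cold = True:
  Clause (!cold) is falsified — contradiction.
Case cold = False:
  Clause (cold) is falsified — contradiction.
Both cases fail, so the formula is unsatisfiable.

Unsatisfiable — no assignment works.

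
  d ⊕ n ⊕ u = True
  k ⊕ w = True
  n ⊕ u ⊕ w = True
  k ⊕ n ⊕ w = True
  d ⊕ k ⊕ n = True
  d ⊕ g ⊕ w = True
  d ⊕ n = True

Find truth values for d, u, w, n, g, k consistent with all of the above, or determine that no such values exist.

d=T, u=F, w=T, n=F, g=T, k=F

d ⊕ n ⊕ u = T ⊕ F ⊕ F = True ✓
k ⊕ w = F ⊕ T = True ✓
n ⊕ u ⊕ w = F ⊕ F ⊕ T = True ✓
k ⊕ n ⊕ w = F ⊕ F ⊕ T = True ✓
d ⊕ k ⊕ n = T ⊕ F ⊕ F = True ✓
d ⊕ g ⊕ w = T ⊕ T ⊕ T = True ✓
d ⊕ n = T ⊕ F = True ✓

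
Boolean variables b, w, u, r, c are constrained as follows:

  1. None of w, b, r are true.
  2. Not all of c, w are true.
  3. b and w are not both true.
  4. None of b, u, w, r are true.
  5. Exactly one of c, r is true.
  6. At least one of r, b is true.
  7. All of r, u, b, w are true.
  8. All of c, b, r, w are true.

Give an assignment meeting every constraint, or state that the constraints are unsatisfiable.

Case b = True:
  Constraint (1) is violated (b=T) — contradiction.
Case b = False:
  Constraint (7) is violated (b=F) — contradiction.
Both cases fail — unsatisfiable.

UNSATISFIABLE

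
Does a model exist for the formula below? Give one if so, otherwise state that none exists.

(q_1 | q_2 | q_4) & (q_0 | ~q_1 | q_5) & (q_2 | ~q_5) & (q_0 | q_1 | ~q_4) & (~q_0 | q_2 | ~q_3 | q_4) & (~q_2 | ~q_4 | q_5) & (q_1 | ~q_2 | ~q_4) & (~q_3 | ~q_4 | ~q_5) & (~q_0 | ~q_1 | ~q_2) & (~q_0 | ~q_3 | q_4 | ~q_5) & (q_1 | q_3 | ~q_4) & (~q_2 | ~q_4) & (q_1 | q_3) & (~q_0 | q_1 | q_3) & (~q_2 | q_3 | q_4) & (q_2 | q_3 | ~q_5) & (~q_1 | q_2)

Set q_0 = True.
Try q_1 = True:
  (~q_0 | ~q_1 | ~q_2) forces q_2 = False.
  clause (~q_1 | q_2) is falsified — backtrack.
So q_1 = False.
  then (q_1 | q_3) forces q_3 = True.
Set q_2 = True.
  then (q_1 | ~q_2 | ~q_4) forces q_4 = False.
  then (~q_0 | ~q_3 | q_4 | ~q_5) forces q_5 = False.
All clauses satisfied.

q_0: True, q_1: False, q_2: True, q_3: True, q_4: False, q_5: False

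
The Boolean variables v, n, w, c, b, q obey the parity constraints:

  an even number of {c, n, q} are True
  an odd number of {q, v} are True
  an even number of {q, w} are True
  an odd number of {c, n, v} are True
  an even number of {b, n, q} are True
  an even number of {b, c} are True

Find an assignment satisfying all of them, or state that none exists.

v = True, n = True, w = False, c = True, b = True, q = False

{c, n, q}: 2 true → even ✓
{q, v}: 1 true → odd ✓
{q, w}: 0 true → even ✓
{c, n, v}: 3 true → odd ✓
{b, n, q}: 2 true → even ✓
{b, c}: 2 true → even ✓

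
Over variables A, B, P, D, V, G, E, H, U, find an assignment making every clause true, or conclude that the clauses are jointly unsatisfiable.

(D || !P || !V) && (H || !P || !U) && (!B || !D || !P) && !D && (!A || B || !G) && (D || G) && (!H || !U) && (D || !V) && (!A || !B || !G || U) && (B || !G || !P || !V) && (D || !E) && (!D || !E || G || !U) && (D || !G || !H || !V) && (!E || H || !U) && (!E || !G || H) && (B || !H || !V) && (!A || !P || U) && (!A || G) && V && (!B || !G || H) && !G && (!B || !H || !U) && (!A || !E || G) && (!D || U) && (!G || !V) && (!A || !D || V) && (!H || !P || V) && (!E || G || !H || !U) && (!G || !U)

Unsatisfiable

Case D = True:
  Clause (!D) is falsified — contradiction.
Case D = False:
  (D || G) forces G = True.
  Clause (!G) is falsified — contradiction.
Both cases fail, so the formula is unsatisfiable.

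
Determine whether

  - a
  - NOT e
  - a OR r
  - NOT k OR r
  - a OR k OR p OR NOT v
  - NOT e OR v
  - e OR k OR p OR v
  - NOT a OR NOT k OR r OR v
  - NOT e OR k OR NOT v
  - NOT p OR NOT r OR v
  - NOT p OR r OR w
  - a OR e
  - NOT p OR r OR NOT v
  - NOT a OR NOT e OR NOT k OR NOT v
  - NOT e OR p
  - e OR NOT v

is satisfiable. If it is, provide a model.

Unit clause (a) forces a = True.
Unit clause (NOT e) forces e = False.
In (e OR NOT v) only NOT v is left, so v = False.
Set r = True.
  then (NOT p OR NOT r OR v) forces p = False.
  then (e OR k OR p OR v) forces k = True.
Set w = False.
All clauses satisfied.

r = True, w = False, v = False, a = True, p = False, k = True, e = False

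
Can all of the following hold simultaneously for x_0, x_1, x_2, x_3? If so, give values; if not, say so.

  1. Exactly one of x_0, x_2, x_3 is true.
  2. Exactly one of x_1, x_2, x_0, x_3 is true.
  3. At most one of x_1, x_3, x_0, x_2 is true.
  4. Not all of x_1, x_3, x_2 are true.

x_0 = False, x_1 = False, x_2 = False, x_3 = True

  (1) {x_0, x_2, x_3}: 1 true — exactly one ✓
  (2) {x_1, x_2, x_0, x_3}: 1 true — exactly one ✓
  (3) {x_1, x_3, x_0, x_2}: 1 true — at most one ✓
  (4) {x_1, x_3, x_2}: 1/3 true — not all ✓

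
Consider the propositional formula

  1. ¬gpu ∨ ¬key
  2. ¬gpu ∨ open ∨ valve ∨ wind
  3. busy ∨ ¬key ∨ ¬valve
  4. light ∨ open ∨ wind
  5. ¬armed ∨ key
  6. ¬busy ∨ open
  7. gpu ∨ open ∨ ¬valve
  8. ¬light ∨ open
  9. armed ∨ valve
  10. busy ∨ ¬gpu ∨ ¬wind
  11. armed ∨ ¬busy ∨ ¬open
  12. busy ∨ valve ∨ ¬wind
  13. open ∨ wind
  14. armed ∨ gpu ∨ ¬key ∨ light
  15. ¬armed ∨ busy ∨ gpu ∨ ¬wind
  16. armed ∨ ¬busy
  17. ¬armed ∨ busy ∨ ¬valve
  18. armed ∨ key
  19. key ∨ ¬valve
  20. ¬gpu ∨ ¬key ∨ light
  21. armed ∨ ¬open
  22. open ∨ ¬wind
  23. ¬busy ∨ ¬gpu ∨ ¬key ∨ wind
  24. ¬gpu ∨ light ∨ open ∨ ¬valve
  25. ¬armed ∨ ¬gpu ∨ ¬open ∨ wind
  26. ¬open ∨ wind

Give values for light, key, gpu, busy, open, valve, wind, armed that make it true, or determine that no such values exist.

light = True; key = True; gpu = False; busy = True; open = True; valve = True; wind = True; armed = True

Set light = True.
  then (¬light ∨ open) forces open = True.
  then (armed ∨ ¬open) forces armed = True.
  then (¬open ∨ wind) forces wind = True.
  then (¬armed ∨ key) forces key = True.
  then (¬gpu ∨ ¬key) forces gpu = False.
  then (¬armed ∨ busy ∨ gpu ∨ ¬wind) forces busy = True.
Set valve = True.
All clauses satisfied.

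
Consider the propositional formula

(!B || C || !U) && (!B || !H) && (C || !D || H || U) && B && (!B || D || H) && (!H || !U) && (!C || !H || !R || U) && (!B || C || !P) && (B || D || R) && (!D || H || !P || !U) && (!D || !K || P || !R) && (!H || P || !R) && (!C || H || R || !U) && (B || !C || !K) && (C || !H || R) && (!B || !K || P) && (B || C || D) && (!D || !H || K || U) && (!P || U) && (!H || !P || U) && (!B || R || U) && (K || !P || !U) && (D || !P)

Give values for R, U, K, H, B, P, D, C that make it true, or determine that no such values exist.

R = True, U = True, K = False, H = False, B = True, P = False, D = True, C = True

Unit clause (B) forces B = True.
In (!B || !H) only !H is left, so H = False.
In (!B || D || H) only D is left, so D = True.
Try R = False:
  (!B || R || U) forces U = True.
  (!B || C || !U) forces C = True.
  clause (!C || H || R || !U) is falsified — backtrack.
So R = True.
Set U = True.
  then (!B || C || !U) forces C = True.
  then (!D || H || !P || !U) forces P = False.
  then (!D || !K || P || !R) forces K = False.
All clauses satisfied.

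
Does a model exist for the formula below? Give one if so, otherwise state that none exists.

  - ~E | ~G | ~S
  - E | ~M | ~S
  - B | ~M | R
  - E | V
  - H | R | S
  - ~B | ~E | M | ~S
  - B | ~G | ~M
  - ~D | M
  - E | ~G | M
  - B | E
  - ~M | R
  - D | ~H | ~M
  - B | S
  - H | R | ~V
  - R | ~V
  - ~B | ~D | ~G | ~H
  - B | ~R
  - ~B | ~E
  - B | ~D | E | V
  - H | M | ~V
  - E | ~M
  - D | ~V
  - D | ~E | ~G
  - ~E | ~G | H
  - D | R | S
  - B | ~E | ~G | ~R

B = False, V = False, E = True, M = False, H = False, G = False, R = False, S = True, D = False

Set B = False.
  then (B | E) forces E = True.
  then (B | S) forces S = True.
  then (B | ~R) forces R = False.
  then (~E | ~G | ~S) forces G = False.
  then (B | ~M | R) forces M = False.
  then (~D | M) forces D = False.
  then (R | ~V) forces V = False.
Set H = False.
All clauses satisfied.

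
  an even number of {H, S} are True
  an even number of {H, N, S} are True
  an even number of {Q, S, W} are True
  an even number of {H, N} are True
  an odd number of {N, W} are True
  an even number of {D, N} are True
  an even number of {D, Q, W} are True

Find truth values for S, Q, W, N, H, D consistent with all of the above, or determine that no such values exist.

S = False, Q = True, W = True, N = False, H = False, D = False

{H, S}: 0 true → even ✓
{H, N, S}: 0 true → even ✓
{Q, S, W}: 2 true → even ✓
{H, N}: 0 true → even ✓
{N, W}: 1 true → odd ✓
{D, N}: 0 true → even ✓
{D, Q, W}: 2 true → even ✓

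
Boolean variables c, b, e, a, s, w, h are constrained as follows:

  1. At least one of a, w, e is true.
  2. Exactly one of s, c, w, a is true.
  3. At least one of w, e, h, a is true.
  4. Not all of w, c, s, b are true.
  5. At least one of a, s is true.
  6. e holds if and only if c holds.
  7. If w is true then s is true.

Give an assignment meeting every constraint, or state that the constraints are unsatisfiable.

c = False, b = True, e = False, a = True, s = False, w = False, h = True

  (1) {a, w, e}: 1 true — at least one ✓
  (2) {s, c, w, a}: 1 true — exactly one ✓
  (3) {w, e, h, a}: 2 true — at least one ✓
  (4) {w, c, s, b}: 1/4 true — not all ✓
  (5) {a, s}: 1 true — at least one ✓
  (6) e=F, c=F — same ✓
  (7) w=F ⇒ s: vacuous ✓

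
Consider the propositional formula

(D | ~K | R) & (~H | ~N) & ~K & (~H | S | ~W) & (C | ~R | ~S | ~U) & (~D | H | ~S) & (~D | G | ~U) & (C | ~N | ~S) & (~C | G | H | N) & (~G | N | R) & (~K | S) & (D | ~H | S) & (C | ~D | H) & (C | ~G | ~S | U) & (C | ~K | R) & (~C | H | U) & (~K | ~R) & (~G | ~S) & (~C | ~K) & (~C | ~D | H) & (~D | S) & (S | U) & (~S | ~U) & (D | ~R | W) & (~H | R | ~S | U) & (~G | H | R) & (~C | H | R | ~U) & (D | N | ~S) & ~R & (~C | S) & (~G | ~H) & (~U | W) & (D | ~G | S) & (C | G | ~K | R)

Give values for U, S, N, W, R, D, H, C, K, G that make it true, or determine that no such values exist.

Unit clause (~K) forces K = False.
Unit clause (~R) forces R = False.
Set U = True.
  then (~S | ~U) forces S = False.
  then (~C | S) forces C = False.
  then (~U | W) forces W = True.
  then (~H | S | ~W) forces H = False.
  then (C | ~D | H) forces D = False.
  then (~G | H | R) forces G = False.
Set N = True.
All clauses satisfied.

U = True, S = False, N = True, W = True, R = False, D = False, H = False, C = False, K = False, G = False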